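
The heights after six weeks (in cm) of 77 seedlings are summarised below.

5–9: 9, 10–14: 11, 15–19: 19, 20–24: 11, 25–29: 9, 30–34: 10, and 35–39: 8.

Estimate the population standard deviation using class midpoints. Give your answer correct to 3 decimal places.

Midpoints: 7, 12, 17, 22, 27, 32, 37
n = 77, Σfm = 1619, mean = 21.0260
Σfm² = 40593
Σf(m − x̄)² = Σfm² − (Σfm)²/n = 40593 − 1619²/77 = 6551.9481
Population variance = 6551.9481 / 77 = 85.0902
Standard deviation = √85.0902 = 9.2244

9.224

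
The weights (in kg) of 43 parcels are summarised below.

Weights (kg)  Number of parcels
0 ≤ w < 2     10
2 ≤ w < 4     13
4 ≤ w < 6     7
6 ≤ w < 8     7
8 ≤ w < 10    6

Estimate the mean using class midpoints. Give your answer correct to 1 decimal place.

4.3

Midpoints: 1, 3, 5, 7, 9
Σfm = 10×1 + 13×3 + 7×5 + 7×7 + 6×9 = 187
n = Σf = 43
Mean = 187 / 43 = 4.3488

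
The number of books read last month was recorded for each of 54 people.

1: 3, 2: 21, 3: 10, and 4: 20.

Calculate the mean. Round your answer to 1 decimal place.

2.9

Values: 1, 2, 3, 4
Σfx = 3×1 + 21×2 + 10×3 + 20×4 = 155
n = Σf = 54
Mean = 155 / 54 = 2.8704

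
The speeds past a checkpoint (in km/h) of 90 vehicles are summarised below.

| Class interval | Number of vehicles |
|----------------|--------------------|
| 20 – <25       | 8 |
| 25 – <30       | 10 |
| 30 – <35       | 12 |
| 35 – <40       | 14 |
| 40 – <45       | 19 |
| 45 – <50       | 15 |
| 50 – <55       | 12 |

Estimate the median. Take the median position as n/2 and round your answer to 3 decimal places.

Cumulative frequencies: 8, 18, 30, 44, 63, 78, 90
n = 90; position = n/2 = 45.
This falls in the class 40 – <45: L = 40, F = 44, f = 19, h = 5.
Median ≈ 40 + ((45 − 44) / 19) × 5 = 40.2632

40.263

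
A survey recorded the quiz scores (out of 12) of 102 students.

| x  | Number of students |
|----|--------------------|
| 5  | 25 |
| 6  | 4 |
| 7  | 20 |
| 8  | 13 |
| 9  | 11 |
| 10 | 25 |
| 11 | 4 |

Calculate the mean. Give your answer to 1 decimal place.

7.7

Values: 5, 6, 7, 8, 9, 10, 11
Σfx = 25×5 + 4×6 + 20×7 + 13×8 + 11×9 + 25×10 + 4×11 = 786
n = Σf = 102
Mean = 786 / 102 = 7.7059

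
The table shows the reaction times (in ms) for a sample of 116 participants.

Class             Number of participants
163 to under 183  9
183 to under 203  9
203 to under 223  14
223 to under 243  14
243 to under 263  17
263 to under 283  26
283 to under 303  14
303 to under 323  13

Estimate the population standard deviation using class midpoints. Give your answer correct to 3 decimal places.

41.221

Midpoints: 173, 193, 213, 233, 253, 273, 293, 313
n = 116, Σfm = 29108, mean = 250.9310
Σfm² = 7501204
Σf(m − x̄)² = Σfm² − (Σfm)²/n = 7501204 − 29108²/116 = 197103.4483
Population variance = 197103.4483 / 116 = 1699.1677
Standard deviation = √1699.1677 = 41.2210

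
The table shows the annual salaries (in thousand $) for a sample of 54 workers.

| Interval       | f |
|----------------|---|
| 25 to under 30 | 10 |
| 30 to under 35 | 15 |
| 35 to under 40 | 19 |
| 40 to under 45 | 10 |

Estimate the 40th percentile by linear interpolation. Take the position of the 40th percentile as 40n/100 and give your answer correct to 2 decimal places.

Cumulative frequencies: 10, 25, 44, 54
n = 54; position = 40n/100 = 21.6.
This falls in the class 30 to under 35: L = 30, F = 10, f = 15, h = 5.
40th percentile ≈ 30 + ((21.6 − 10) / 15) × 5 = 33.8667

33.87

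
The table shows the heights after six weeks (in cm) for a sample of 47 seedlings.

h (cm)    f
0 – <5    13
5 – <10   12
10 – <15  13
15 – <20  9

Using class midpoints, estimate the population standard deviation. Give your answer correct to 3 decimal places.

5.414

Midpoints: 2.5, 7.5, 12.5, 17.5
n = 47, Σfm = 442.5, mean = 9.4149
Σfm² = 5543.75
Σf(m − x̄)² = Σfm² − (Σfm)²/n = 5543.75 − 442.5²/47 = 1377.6596
Population variance = 1377.6596 / 47 = 29.3119
Standard deviation = √29.3119 = 5.4140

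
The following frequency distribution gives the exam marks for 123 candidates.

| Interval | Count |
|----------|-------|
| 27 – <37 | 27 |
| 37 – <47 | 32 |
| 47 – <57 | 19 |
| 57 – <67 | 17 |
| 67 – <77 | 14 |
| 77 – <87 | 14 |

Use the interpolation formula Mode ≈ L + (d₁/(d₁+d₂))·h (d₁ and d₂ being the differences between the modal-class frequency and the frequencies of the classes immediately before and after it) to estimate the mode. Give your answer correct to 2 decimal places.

Modal class: 37 – <47 (highest frequency 32).
d₁ = 32 − 27 = 5, d₂ = 32 − 19 = 13
Mode ≈ 37 + (5/(5+13)) × 10 = 37 + 2.7778 = 39.7778

39.78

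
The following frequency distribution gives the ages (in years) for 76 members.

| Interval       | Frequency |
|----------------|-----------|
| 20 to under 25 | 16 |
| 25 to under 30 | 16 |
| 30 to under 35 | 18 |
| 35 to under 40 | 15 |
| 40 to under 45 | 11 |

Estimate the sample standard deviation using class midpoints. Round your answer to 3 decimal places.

6.768

Midpoints: 22.5, 27.5, 32.5, 37.5, 42.5
n = 76, Σfm = 2415, mean = 31.7763
Σfm² = 80175
Σf(m − x̄)² = Σfm² − (Σfm)²/n = 80175 − 2415²/76 = 3435.1974
Sample variance = 3435.1974 / 75 = 45.8026
Standard deviation = √45.8026 = 6.7678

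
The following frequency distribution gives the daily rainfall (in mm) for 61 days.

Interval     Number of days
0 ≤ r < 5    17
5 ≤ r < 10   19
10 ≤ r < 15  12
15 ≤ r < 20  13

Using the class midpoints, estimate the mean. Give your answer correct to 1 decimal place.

9.2

Midpoints: 2.5, 7.5, 12.5, 17.5
Σfm = 17×2.5 + 19×7.5 + 12×12.5 + 13×17.5 = 562.5
n = Σf = 61
Mean = 562.5 / 61 = 9.2213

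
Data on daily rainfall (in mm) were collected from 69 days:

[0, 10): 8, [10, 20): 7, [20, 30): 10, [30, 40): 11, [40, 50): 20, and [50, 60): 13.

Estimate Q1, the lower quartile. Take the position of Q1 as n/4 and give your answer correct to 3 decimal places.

22.250

Cumulative frequencies: 8, 15, 25, 36, 56, 69
n = 69; position = n/4 = 17.25.
This falls in the class [20, 30): L = 20, F = 15, f = 10, h = 10.
Lower quartile ≈ 20 + ((17.25 − 15) / 10) × 10 = 22.2500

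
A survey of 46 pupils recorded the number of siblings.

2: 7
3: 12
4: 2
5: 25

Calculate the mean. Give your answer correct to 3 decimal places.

3.978

Values: 2, 3, 4, 5
Σfx = 7×2 + 12×3 + 2×4 + 25×5 = 183
n = Σf = 46
Mean = 183 / 46 = 3.9783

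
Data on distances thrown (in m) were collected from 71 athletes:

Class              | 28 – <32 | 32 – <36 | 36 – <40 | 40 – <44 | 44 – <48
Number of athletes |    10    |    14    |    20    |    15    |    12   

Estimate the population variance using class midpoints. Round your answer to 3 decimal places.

26.287

Midpoints: 30, 34, 38, 42, 46
n = 71, Σfm = 2718, mean = 38.2817
Σfm² = 105916
Σf(m − x̄)² = Σfm² − (Σfm)²/n = 105916 − 2718²/71 = 1866.3662
Population variance = 1866.3662 / 71 = 26.2868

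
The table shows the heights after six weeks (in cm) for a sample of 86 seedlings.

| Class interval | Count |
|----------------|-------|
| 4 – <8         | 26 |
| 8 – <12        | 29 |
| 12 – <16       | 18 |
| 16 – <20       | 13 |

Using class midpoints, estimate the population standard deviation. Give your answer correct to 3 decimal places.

Midpoints: 6, 10, 14, 18
n = 86, Σfm = 932, mean = 10.8372
Σfm² = 11576
Σf(m − x̄)² = Σfm² − (Σfm)²/n = 11576 − 932²/86 = 1475.7209
Population variance = 1475.7209 / 86 = 17.1595
Standard deviation = √17.1595 = 4.1424

4.142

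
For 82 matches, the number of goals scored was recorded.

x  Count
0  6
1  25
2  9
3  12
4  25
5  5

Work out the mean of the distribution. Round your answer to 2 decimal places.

Values: 0, 1, 2, 3, 4, 5
Σfx = 6×0 + 25×1 + 9×2 + 12×3 + 25×4 + 5×5 = 204
n = Σf = 82
Mean = 204 / 82 = 2.4878

2.49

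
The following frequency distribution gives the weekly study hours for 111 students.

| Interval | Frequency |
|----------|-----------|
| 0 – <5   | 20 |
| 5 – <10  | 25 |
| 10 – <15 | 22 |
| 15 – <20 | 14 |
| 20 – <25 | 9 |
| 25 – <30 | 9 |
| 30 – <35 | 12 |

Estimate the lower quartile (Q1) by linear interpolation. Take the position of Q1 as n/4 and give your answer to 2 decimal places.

6.55

Cumulative frequencies: 20, 45, 67, 81, 90, 99, 111
n = 111; position = n/4 = 27.75.
This falls in the class 5 – <10: L = 5, F = 20, f = 25, h = 5.
Lower quartile ≈ 5 + ((27.75 − 20) / 25) × 5 = 6.5500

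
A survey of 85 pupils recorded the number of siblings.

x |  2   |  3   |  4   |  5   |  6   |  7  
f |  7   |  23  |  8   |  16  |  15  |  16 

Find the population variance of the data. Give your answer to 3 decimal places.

2.739

Values: 2, 3, 4, 5, 6, 7
n = 85, Σfx = 397, mean = 4.6706
Σfx² = 2087
Σf(x − x̄)² = Σfx² − (Σfx)²/n = 2087 − 397²/85 = 232.7765
Population variance = 232.7765 / 85 = 2.7385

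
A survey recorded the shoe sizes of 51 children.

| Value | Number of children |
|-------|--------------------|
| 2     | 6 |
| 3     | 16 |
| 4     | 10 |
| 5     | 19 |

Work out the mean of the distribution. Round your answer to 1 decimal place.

3.8

Values: 2, 3, 4, 5
Σfx = 6×2 + 16×3 + 10×4 + 19×5 = 195
n = Σf = 51
Mean = 195 / 51 = 3.8235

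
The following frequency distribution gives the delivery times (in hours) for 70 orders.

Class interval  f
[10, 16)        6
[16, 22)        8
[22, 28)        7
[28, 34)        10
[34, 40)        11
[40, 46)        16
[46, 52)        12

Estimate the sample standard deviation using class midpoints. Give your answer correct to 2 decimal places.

11.54

Midpoints: 13, 19, 25, 31, 37, 43, 49
n = 70, Σfm = 2398, mean = 34.2571
Σfm² = 91342
Σf(m − x̄)² = Σfm² − (Σfm)²/n = 91342 − 2398²/70 = 9193.3714
Sample variance = 9193.3714 / 69 = 133.2373
Standard deviation = √133.2373 = 11.5428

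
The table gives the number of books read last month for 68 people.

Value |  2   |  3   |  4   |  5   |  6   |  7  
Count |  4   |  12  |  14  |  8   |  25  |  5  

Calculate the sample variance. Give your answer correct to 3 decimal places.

2.085

Values: 2, 3, 4, 5, 6, 7
n = 68, Σfx = 325, mean = 4.7794
Σfx² = 1693
Σf(x − x̄)² = Σfx² − (Σfx)²/n = 1693 − 325²/68 = 139.6912
Sample variance = 139.6912 / 67 = 2.0849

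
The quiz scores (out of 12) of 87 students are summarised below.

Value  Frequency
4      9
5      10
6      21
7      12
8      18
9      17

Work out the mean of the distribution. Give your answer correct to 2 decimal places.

Values: 4, 5, 6, 7, 8, 9
Σfx = 9×4 + 10×5 + 21×6 + 12×7 + 18×8 + 17×9 = 593
n = Σf = 87
Mean = 593 / 87 = 6.8161

6.82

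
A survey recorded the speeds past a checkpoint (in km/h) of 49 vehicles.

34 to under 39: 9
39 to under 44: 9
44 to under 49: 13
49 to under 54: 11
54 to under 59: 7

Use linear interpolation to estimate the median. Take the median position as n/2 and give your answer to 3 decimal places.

46.500

Cumulative frequencies: 9, 18, 31, 42, 49
n = 49; position = n/2 = 24.5.
This falls in the class 44 to under 49: L = 44, F = 18, f = 13, h = 5.
Median ≈ 44 + ((24.5 − 18) / 13) × 5 = 46.5000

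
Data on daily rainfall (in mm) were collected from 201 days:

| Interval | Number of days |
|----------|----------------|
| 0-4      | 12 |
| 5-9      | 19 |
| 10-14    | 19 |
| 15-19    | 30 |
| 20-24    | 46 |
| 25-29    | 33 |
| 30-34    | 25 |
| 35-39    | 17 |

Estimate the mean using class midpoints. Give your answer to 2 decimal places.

Midpoints: 2, 7, 12, 17, 22, 27, 32, 37
Σfm = 12×2 + 19×7 + 19×12 + 30×17 + 46×22 + 33×27 + 25×32 + 17×37 = 4227
n = Σf = 201
Mean = 4227 / 201 = 21.0299

21.03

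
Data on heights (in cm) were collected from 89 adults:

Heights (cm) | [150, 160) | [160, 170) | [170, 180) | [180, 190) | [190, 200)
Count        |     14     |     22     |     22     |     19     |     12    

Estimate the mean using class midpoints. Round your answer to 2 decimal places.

174.21

Midpoints: 155, 165, 175, 185, 195
Σfm = 14×155 + 22×165 + 22×175 + 19×185 + 12×195 = 15505
n = Σf = 89
Mean = 15505 / 89 = 174.2135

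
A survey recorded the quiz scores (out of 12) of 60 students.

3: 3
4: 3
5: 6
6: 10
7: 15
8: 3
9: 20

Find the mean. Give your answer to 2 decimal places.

Values: 3, 4, 5, 6, 7, 8, 9
Σfx = 3×3 + 3×4 + 6×5 + 10×6 + 15×7 + 3×8 + 20×9 = 420
n = Σf = 60
Mean = 420 / 60 = 7.0000

7.00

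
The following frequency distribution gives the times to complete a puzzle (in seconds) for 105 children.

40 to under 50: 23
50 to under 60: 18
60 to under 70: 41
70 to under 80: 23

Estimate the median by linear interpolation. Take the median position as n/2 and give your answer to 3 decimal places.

62.805

Cumulative frequencies: 23, 41, 82, 105
n = 105; position = n/2 = 52.5.
This falls in the class 60 to under 70: L = 60, F = 41, f = 41, h = 10.
Median ≈ 60 + ((52.5 − 41) / 41) × 10 = 62.8049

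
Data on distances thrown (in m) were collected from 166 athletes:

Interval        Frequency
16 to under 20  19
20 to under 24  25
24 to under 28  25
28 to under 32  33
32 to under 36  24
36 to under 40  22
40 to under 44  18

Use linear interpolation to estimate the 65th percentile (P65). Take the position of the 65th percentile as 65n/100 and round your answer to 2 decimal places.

Cumulative frequencies: 19, 44, 69, 102, 126, 148, 166
n = 166; position = 65n/100 = 107.9.
This falls in the class 32 to under 36: L = 32, F = 102, f = 24, h = 4.
65th percentile ≈ 32 + ((107.9 − 102) / 24) × 4 = 32.9833

32.98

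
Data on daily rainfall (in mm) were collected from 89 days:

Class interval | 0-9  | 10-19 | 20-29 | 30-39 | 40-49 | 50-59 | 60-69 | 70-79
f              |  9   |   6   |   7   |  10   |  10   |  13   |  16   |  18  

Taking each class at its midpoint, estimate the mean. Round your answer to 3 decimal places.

Midpoints: 4.5, 14.5, 24.5, 34.5, 44.5, 54.5, 64.5, 74.5
Σfm = 9×4.5 + 6×14.5 + 7×24.5 + 10×34.5 + 10×44.5 + 13×54.5 + 16×64.5 + 18×74.5 = 4170.5
n = Σf = 89
Mean = 4170.5 / 89 = 46.8596

46.860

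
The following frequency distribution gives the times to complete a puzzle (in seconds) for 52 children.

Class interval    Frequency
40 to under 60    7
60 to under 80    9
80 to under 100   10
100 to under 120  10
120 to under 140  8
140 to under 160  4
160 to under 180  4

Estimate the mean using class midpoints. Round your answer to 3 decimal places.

101.923

Midpoints: 50, 70, 90, 110, 130, 150, 170
Σfm = 7×50 + 9×70 + 10×90 + 10×110 + 8×130 + 4×150 + 4×170 = 5300
n = Σf = 52
Mean = 5300 / 52 = 101.9231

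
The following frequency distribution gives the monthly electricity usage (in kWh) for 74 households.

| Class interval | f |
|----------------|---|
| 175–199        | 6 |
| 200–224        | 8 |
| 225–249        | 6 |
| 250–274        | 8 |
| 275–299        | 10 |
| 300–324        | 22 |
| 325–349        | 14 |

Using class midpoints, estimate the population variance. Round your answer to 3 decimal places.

2310.993

Midpoints: 187, 212, 237, 262, 287, 312, 337
n = 74, Σfm = 20788, mean = 280.9189
Σfm² = 6010756
Σf(m − x̄)² = Σfm² − (Σfm)²/n = 6010756 − 20788²/74 = 171013.5135
Population variance = 171013.5135 / 74 = 2310.9934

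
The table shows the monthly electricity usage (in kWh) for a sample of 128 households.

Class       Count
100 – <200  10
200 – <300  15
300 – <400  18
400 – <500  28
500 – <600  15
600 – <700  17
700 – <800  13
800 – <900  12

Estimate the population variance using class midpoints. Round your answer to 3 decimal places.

41696.777

Midpoints: 150, 250, 350, 450, 550, 650, 750, 850
n = 128, Σfm = 63400, mean = 495.3125
Σfm² = 36740000
Σf(m − x̄)² = Σfm² − (Σfm)²/n = 36740000 − 63400²/128 = 5337187.5000
Population variance = 5337187.5000 / 128 = 41696.7773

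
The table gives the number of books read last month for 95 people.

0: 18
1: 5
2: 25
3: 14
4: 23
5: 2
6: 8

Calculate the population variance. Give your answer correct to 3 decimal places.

Values: 0, 1, 2, 3, 4, 5, 6
n = 95, Σfx = 247, mean = 2.6000
Σfx² = 937
Σf(x − x̄)² = Σfx² − (Σfx)²/n = 937 − 247²/95 = 294.8000
Population variance = 294.8000 / 95 = 3.1032

3.103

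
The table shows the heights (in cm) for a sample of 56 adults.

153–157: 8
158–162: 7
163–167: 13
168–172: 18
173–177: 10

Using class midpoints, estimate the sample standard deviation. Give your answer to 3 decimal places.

Midpoints: 155, 160, 165, 170, 175
n = 56, Σfm = 9315, mean = 166.3393
Σfm² = 1551775
Σf(m − x̄)² = Σfm² − (Σfm)²/n = 1551775 − 9315²/56 = 2324.5536
Sample variance = 2324.5536 / 55 = 42.2646
Standard deviation = √42.2646 = 6.5011

6.501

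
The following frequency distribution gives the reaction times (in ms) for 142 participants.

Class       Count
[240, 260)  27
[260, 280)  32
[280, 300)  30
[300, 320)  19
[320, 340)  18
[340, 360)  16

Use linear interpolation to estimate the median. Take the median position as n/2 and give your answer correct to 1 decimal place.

Cumulative frequencies: 27, 59, 89, 108, 126, 142
n = 142; position = n/2 = 71.
This falls in the class [280, 300): L = 280, F = 59, f = 30, h = 20.
Median ≈ 280 + ((71 − 59) / 30) × 20 = 288.0000

288.0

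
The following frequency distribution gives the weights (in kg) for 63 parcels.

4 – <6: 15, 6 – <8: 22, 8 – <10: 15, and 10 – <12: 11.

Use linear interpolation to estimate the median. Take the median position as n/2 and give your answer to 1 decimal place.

Cumulative frequencies: 15, 37, 52, 63
n = 63; position = n/2 = 31.5.
This falls in the class 6 – <8: L = 6, F = 15, f = 22, h = 2.
Median ≈ 6 + ((31.5 − 15) / 22) × 2 = 7.5000

7.5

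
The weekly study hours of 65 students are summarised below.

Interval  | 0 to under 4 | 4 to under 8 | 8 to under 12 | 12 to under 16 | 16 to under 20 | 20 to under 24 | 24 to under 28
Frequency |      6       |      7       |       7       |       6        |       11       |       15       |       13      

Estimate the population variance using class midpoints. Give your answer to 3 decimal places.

61.819

Midpoints: 2, 6, 10, 14, 18, 22, 26
n = 65, Σfm = 1074, mean = 16.5231
Σfm² = 21764
Σf(m − x̄)² = Σfm² − (Σfm)²/n = 21764 − 1074²/65 = 4018.2154
Population variance = 4018.2154 / 65 = 61.8187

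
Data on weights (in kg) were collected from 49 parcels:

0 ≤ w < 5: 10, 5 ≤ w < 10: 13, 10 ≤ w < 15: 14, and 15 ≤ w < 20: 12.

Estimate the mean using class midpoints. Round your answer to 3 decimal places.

10.357

Midpoints: 2.5, 7.5, 12.5, 17.5
Σfm = 10×2.5 + 13×7.5 + 14×12.5 + 12×17.5 = 507.5
n = Σf = 49
Mean = 507.5 / 49 = 10.3571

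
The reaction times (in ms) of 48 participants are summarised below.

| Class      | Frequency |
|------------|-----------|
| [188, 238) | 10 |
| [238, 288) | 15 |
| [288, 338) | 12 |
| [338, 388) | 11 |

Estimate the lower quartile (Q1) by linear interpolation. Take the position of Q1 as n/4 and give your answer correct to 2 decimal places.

244.67

Cumulative frequencies: 10, 25, 37, 48
n = 48; position = n/4 = 12.
This falls in the class [238, 288): L = 238, F = 10, f = 15, h = 50.
Lower quartile ≈ 238 + ((12 − 10) / 15) × 50 = 244.6667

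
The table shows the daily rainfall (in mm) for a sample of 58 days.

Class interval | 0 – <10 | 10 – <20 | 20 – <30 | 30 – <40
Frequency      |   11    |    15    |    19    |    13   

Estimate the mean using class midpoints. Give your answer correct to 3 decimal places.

20.862

Midpoints: 5, 15, 25, 35
Σfm = 11×5 + 15×15 + 19×25 + 13×35 = 1210
n = Σf = 58
Mean = 1210 / 58 = 20.8621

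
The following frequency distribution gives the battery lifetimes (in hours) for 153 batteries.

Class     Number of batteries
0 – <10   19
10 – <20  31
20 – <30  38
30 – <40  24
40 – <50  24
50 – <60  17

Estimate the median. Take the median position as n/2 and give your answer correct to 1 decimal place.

Cumulative frequencies: 19, 50, 88, 112, 136, 153
n = 153; position = n/2 = 76.5.
This falls in the class 20 – <30: L = 20, F = 50, f = 38, h = 10.
Median ≈ 20 + ((76.5 − 50) / 38) × 10 = 26.9737

27.0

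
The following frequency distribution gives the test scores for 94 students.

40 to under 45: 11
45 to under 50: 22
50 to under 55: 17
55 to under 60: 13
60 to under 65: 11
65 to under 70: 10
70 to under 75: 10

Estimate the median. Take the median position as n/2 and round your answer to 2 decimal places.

54.12

Cumulative frequencies: 11, 33, 50, 63, 74, 84, 94
n = 94; position = n/2 = 47.
This falls in the class 50 to under 55: L = 50, F = 33, f = 17, h = 5.
Median ≈ 50 + ((47 − 33) / 17) × 5 = 54.1176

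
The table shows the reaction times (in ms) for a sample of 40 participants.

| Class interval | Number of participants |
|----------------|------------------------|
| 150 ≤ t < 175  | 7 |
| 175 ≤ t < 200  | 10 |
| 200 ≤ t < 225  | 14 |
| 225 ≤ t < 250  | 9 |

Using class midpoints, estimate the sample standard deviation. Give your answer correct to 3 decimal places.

Midpoints: 162.5, 187.5, 212.5, 237.5
n = 40, Σfm = 8125, mean = 203.1250
Σfm² = 1676250
Σf(m − x̄)² = Σfm² − (Σfm)²/n = 1676250 − 8125²/40 = 25859.3750
Sample variance = 25859.3750 / 39 = 663.0609
Standard deviation = √663.0609 = 25.7500

25.750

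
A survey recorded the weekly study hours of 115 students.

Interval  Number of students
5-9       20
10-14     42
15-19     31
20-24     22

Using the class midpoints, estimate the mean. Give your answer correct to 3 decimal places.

Midpoints: 7, 12, 17, 22
Σfm = 20×7 + 42×12 + 31×17 + 22×22 = 1655
n = Σf = 115
Mean = 1655 / 115 = 14.3913

14.391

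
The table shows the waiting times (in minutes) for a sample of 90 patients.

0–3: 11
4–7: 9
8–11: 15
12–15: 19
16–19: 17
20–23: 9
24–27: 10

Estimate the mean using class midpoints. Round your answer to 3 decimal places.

Midpoints: 1.5, 5.5, 9.5, 13.5, 17.5, 21.5, 25.5
Σfm = 11×1.5 + 9×5.5 + 15×9.5 + 19×13.5 + 17×17.5 + 9×21.5 + 10×25.5 = 1211
n = Σf = 90
Mean = 1211 / 90 = 13.4556

13.456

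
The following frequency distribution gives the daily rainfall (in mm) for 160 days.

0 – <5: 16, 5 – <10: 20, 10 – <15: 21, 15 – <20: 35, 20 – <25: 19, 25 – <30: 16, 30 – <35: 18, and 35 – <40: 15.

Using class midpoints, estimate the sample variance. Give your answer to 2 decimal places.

Midpoints: 2.5, 7.5, 12.5, 17.5, 22.5, 27.5, 32.5, 37.5
n = 160, Σfm = 3080, mean = 19.2500
Σfm² = 77050
Σf(m − x̄)² = Σfm² − (Σfm)²/n = 77050 − 3080²/160 = 17760.0000
Sample variance = 17760.0000 / 159 = 111.6981

111.70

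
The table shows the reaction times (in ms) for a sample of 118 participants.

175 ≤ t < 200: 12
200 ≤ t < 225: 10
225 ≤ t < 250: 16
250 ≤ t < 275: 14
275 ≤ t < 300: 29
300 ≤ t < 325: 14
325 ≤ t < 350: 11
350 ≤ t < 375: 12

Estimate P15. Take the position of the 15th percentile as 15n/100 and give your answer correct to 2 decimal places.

Cumulative frequencies: 12, 22, 38, 52, 81, 95, 106, 118
n = 118; position = 15n/100 = 17.7.
This falls in the class 200 ≤ t < 225: L = 200, F = 12, f = 10, h = 25.
15th percentile ≈ 200 + ((17.7 − 12) / 10) × 25 = 214.2500

214.25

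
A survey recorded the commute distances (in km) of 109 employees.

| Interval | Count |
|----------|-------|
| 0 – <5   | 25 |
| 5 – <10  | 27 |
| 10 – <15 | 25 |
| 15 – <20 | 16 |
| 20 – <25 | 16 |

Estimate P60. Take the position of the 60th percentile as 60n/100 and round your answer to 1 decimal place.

Cumulative frequencies: 25, 52, 77, 93, 109
n = 109; position = 60n/100 = 65.4.
This falls in the class 10 – <15: L = 10, F = 52, f = 25, h = 5.
60th percentile ≈ 10 + ((65.4 − 52) / 25) × 5 = 12.6800

12.7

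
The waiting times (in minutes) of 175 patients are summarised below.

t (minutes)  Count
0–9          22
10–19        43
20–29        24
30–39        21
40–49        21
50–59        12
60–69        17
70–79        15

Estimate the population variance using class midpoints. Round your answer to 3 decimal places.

487.837

Midpoints: 4.5, 14.5, 24.5, 34.5, 44.5, 54.5, 64.5, 74.5
n = 175, Σfm = 5837.5, mean = 33.3571
Σfm² = 280093.75
Σf(m − x̄)² = Σfm² − (Σfm)²/n = 280093.75 − 5837.5²/175 = 85371.4286
Population variance = 85371.4286 / 175 = 487.8367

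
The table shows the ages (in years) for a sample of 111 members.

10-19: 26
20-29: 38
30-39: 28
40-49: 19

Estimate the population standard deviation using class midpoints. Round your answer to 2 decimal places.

Midpoints: 14.5, 24.5, 34.5, 44.5
n = 111, Σfm = 3119.5, mean = 28.1036
Σfm² = 99227.75
Σf(m − x̄)² = Σfm² − (Σfm)²/n = 99227.75 − 3119.5²/111 = 11558.5586
Population variance = 11558.5586 / 111 = 104.1312
Standard deviation = √104.1312 = 10.2045

10.20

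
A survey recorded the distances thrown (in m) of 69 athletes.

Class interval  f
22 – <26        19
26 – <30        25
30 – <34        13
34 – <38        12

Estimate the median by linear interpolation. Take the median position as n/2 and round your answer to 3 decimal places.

28.480

Cumulative frequencies: 19, 44, 57, 69
n = 69; position = n/2 = 34.5.
This falls in the class 26 – <30: L = 26, F = 19, f = 25, h = 4.
Median ≈ 26 + ((34.5 − 19) / 25) × 4 = 28.4800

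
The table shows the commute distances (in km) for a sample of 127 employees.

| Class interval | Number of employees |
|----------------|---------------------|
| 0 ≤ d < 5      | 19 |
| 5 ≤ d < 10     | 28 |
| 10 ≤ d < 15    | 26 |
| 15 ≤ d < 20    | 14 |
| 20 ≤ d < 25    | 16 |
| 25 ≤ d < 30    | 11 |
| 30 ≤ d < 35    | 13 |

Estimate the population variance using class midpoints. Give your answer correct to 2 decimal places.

89.71

Midpoints: 2.5, 7.5, 12.5, 17.5, 22.5, 27.5, 32.5
n = 127, Σfm = 1912.5, mean = 15.0591
Σfm² = 40193.75
Σf(m − x̄)² = Σfm² − (Σfm)²/n = 40193.75 − 1912.5²/127 = 11393.3071
Population variance = 11393.3071 / 127 = 89.7111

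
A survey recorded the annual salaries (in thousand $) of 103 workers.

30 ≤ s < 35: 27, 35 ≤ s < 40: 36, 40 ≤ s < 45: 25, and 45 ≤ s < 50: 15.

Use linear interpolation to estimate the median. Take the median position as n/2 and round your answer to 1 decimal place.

38.4

Cumulative frequencies: 27, 63, 88, 103
n = 103; position = n/2 = 51.5.
This falls in the class 35 ≤ s < 40: L = 35, F = 27, f = 36, h = 5.
Median ≈ 35 + ((51.5 − 27) / 36) × 5 = 38.4028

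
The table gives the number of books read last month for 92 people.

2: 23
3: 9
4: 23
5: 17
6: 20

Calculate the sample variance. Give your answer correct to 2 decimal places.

Values: 2, 3, 4, 5, 6
n = 92, Σfx = 370, mean = 4.0217
Σfx² = 1686
Σf(x − x̄)² = Σfx² − (Σfx)²/n = 1686 − 370²/92 = 197.9565
Sample variance = 197.9565 / 91 = 2.1753

2.18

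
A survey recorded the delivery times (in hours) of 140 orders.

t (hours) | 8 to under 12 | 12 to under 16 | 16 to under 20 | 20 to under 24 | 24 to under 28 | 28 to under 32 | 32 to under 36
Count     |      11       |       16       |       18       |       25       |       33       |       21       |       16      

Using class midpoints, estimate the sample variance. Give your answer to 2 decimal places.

Midpoints: 10, 14, 18, 22, 26, 30, 34
n = 140, Σfm = 3240, mean = 23.1429
Σfm² = 81872
Σf(m − x̄)² = Σfm² − (Σfm)²/n = 81872 − 3240²/140 = 6889.1429
Sample variance = 6889.1429 / 139 = 49.5622

49.56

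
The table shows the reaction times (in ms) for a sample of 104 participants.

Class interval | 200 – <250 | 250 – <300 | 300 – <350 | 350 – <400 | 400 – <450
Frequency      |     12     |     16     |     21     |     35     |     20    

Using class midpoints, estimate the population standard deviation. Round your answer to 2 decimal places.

Midpoints: 225, 275, 325, 375, 425
n = 104, Σfm = 35550, mean = 341.8269
Σfm² = 12570000
Σf(m − x̄)² = Σfm² − (Σfm)²/n = 12570000 − 35550²/104 = 418052.8846
Population variance = 418052.8846 / 104 = 4019.7393
Standard deviation = √4019.7393 = 63.4014

63.40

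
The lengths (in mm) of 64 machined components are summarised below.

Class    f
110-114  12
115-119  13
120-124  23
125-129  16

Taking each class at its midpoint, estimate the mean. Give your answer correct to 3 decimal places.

Midpoints: 112, 117, 122, 127
Σfm = 12×112 + 13×117 + 23×122 + 16×127 = 7703
n = Σf = 64
Mean = 7703 / 64 = 120.3594

120.359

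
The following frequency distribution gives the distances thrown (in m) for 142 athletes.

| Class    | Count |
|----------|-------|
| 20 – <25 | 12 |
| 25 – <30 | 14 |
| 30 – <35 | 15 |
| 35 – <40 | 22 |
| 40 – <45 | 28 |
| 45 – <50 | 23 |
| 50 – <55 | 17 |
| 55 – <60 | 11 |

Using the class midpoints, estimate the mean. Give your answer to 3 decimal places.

40.669

Midpoints: 22.5, 27.5, 32.5, 37.5, 42.5, 47.5, 52.5, 57.5
Σfm = 12×22.5 + 14×27.5 + 15×32.5 + 22×37.5 + 28×42.5 + 23×47.5 + 17×52.5 + 11×57.5 = 5775
n = Σf = 142
Mean = 5775 / 142 = 40.6690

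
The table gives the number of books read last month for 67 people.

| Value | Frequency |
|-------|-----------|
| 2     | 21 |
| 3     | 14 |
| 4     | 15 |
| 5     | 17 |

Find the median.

3

Cumulative frequencies: 21, 35, 50, 67
n = 67, so the median is the value in position (n+1)/2 = 34.
Position 34 falls at value 3.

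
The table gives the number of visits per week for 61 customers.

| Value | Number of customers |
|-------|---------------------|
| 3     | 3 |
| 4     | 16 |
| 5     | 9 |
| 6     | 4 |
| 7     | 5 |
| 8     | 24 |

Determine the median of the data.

6

Cumulative frequencies: 3, 19, 28, 32, 37, 61
n = 61, so the median is the value in position (n+1)/2 = 31.
Position 31 falls at value 6.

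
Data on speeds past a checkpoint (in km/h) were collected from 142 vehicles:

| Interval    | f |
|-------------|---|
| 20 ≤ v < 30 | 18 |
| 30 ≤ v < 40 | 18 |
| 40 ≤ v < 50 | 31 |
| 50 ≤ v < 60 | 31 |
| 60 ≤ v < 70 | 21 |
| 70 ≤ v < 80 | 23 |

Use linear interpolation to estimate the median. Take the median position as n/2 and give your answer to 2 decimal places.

Cumulative frequencies: 18, 36, 67, 98, 119, 142
n = 142; position = n/2 = 71.
This falls in the class 50 ≤ v < 60: L = 50, F = 67, f = 31, h = 10.
Median ≈ 50 + ((71 − 67) / 31) × 10 = 51.2903

51.29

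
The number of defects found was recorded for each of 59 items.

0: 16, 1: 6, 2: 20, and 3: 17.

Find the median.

2

Cumulative frequencies: 16, 22, 42, 59
n = 59, so the median is the value in position (n+1)/2 = 30.
Position 30 falls at value 2.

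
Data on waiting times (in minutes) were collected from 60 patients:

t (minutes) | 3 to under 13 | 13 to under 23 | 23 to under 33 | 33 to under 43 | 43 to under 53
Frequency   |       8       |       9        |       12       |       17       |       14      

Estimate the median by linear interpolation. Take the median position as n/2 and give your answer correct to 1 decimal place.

33.6

Cumulative frequencies: 8, 17, 29, 46, 60
n = 60; position = n/2 = 30.
This falls in the class 33 to under 43: L = 33, F = 29, f = 17, h = 10.
Median ≈ 33 + ((30 − 29) / 17) × 10 = 33.5882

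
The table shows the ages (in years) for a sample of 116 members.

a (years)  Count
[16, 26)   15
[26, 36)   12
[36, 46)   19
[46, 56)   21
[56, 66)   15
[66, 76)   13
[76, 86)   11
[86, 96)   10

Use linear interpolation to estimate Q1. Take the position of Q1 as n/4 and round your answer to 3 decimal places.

Cumulative frequencies: 15, 27, 46, 67, 82, 95, 106, 116
n = 116; position = n/4 = 29.
This falls in the class [36, 46): L = 36, F = 27, f = 19, h = 10.
Lower quartile ≈ 36 + ((29 − 27) / 19) × 10 = 37.0526

37.053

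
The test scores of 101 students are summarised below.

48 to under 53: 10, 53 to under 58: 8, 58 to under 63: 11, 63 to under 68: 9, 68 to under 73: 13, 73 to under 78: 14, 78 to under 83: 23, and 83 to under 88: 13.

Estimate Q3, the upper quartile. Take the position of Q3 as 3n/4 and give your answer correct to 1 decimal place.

Cumulative frequencies: 10, 18, 29, 38, 51, 65, 88, 101
n = 101; position = 3n/4 = 75.75.
This falls in the class 78 to under 83: L = 78, F = 65, f = 23, h = 5.
Upper quartile ≈ 78 + ((75.75 − 65) / 23) × 5 = 80.3370

80.3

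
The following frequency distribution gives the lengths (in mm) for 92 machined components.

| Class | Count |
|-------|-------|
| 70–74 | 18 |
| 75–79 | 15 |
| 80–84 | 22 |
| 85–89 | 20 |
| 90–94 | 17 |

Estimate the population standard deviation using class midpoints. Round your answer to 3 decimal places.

6.894

Midpoints: 72, 77, 82, 87, 92
n = 92, Σfm = 7559, mean = 82.1630
Σfm² = 625443
Σf(m − x̄)² = Σfm² − (Σfm)²/n = 625443 − 7559²/92 = 4372.5543
Population variance = 4372.5543 / 92 = 47.5278
Standard deviation = √47.5278 = 6.8940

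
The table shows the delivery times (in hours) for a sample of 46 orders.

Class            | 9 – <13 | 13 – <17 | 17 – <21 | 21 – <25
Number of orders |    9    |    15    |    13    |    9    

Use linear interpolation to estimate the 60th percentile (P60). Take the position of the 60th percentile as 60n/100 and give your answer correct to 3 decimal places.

18.108

Cumulative frequencies: 9, 24, 37, 46
n = 46; position = 60n/100 = 27.6.
This falls in the class 17 – <21: L = 17, F = 24, f = 13, h = 4.
60th percentile ≈ 17 + ((27.6 − 24) / 13) × 4 = 18.1077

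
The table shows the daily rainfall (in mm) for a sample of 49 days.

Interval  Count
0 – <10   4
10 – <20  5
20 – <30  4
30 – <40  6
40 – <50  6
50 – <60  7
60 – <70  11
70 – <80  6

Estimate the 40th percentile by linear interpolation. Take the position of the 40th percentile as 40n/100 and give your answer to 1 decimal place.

41.0

Cumulative frequencies: 4, 9, 13, 19, 25, 32, 43, 49
n = 49; position = 40n/100 = 19.6.
This falls in the class 40 – <50: L = 40, F = 19, f = 6, h = 10.
40th percentile ≈ 40 + ((19.6 − 19) / 6) × 10 = 41.0000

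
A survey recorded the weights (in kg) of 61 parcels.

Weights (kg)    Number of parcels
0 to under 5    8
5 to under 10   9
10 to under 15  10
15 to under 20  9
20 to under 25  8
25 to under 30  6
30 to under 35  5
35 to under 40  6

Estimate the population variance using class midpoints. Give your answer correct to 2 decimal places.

118.93

Midpoints: 2.5, 7.5, 12.5, 17.5, 22.5, 27.5, 32.5, 37.5
n = 61, Σfm = 1102.5, mean = 18.0738
Σfm² = 27181.25
Σf(m − x̄)² = Σfm² − (Σfm)²/n = 27181.25 − 1102.5²/61 = 7254.9180
Population variance = 7254.9180 / 61 = 118.9331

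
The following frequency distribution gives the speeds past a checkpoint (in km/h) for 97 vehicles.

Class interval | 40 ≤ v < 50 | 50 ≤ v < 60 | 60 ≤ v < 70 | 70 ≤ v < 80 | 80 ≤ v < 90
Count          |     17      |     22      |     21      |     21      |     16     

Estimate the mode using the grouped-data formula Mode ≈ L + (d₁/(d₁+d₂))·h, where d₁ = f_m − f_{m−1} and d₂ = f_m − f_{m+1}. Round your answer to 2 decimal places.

58.33

Modal class: 50 ≤ v < 60 (highest frequency 22).
d₁ = 22 − 17 = 5, d₂ = 22 − 21 = 1
Mode ≈ 50 + (5/(5+1)) × 10 = 50 + 8.3333 = 58.3333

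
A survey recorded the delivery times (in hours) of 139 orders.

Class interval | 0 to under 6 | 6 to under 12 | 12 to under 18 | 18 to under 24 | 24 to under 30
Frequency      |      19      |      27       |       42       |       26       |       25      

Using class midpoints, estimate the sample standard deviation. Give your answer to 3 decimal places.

Midpoints: 3, 9, 15, 21, 27
n = 139, Σfm = 2151, mean = 15.4748
Σfm² = 41499
Σf(m − x̄)² = Σfm² − (Σfm)²/n = 41499 − 2151²/139 = 8212.6619
Sample variance = 8212.6619 / 138 = 59.5120
Standard deviation = √59.5120 = 7.7144

7.714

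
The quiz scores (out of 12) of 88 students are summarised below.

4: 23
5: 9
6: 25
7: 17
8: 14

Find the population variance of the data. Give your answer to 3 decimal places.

Values: 4, 5, 6, 7, 8
n = 88, Σfx = 518, mean = 5.8864
Σfx² = 3222
Σf(x − x̄)² = Σfx² − (Σfx)²/n = 3222 − 518²/88 = 172.8636
Population variance = 172.8636 / 88 = 1.9644

1.964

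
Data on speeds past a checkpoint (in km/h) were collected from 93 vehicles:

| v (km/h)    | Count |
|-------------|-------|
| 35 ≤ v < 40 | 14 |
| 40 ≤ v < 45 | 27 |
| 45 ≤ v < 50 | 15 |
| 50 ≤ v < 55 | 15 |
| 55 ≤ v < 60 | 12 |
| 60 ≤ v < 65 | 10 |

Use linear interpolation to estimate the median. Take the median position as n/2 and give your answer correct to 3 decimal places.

Cumulative frequencies: 14, 41, 56, 71, 83, 93
n = 93; position = n/2 = 46.5.
This falls in the class 45 ≤ v < 50: L = 45, F = 41, f = 15, h = 5.
Median ≈ 45 + ((46.5 − 41) / 15) × 5 = 46.8333

46.833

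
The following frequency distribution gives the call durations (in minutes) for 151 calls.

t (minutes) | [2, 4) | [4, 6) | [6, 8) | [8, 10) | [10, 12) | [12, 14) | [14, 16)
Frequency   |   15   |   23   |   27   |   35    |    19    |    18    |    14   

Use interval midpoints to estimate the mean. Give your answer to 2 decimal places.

8.72

Midpoints: 3, 5, 7, 9, 11, 13, 15
Σfm = 15×3 + 23×5 + 27×7 + 35×9 + 19×11 + 18×13 + 14×15 = 1317
n = Σf = 151
Mean = 1317 / 151 = 8.7219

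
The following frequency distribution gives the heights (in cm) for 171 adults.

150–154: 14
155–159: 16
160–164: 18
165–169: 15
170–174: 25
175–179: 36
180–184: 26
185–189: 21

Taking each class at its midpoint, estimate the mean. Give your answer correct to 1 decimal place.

Midpoints: 152, 157, 162, 167, 172, 177, 182, 187
Σfm = 14×152 + 16×157 + 18×162 + 15×167 + 25×172 + 36×177 + 26×182 + 21×187 = 29392
n = Σf = 171
Mean = 29392 / 171 = 171.8830

171.9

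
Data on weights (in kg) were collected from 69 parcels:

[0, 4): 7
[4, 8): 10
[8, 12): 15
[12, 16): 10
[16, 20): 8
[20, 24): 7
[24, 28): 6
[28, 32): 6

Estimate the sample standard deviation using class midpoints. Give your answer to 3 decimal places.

8.445

Midpoints: 2, 6, 10, 14, 18, 22, 26, 30
n = 69, Σfm = 998, mean = 14.4638
Σfm² = 19284
Σf(m − x̄)² = Σfm² − (Σfm)²/n = 19284 − 998²/69 = 4849.1594
Sample variance = 4849.1594 / 68 = 71.3112
Standard deviation = √71.3112 = 8.4446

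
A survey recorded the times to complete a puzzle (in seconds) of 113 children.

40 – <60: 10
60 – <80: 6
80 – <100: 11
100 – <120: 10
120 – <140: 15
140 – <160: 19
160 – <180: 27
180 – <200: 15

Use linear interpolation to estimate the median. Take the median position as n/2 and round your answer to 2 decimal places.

Cumulative frequencies: 10, 16, 27, 37, 52, 71, 98, 113
n = 113; position = n/2 = 56.5.
This falls in the class 140 – <160: L = 140, F = 52, f = 19, h = 20.
Median ≈ 140 + ((56.5 − 52) / 19) × 20 = 144.7368

144.74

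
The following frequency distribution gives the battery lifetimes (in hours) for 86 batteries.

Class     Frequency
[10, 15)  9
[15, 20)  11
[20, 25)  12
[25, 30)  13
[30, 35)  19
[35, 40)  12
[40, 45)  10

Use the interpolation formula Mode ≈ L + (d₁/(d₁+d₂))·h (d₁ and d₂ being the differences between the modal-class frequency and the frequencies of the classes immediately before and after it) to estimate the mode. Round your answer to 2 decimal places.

32.31

Modal class: [30, 35) (highest frequency 19).
d₁ = 19 − 13 = 6, d₂ = 19 − 12 = 7
Mode ≈ 30 + (6/(6+7)) × 5 = 30 + 2.3077 = 32.3077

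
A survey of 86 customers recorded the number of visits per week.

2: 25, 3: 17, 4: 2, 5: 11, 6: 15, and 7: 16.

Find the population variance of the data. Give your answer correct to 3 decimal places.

3.795

Values: 2, 3, 4, 5, 6, 7
n = 86, Σfx = 366, mean = 4.2558
Σfx² = 1884
Σf(x − x̄)² = Σfx² − (Σfx)²/n = 1884 − 366²/86 = 326.3721
Population variance = 326.3721 / 86 = 3.7950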